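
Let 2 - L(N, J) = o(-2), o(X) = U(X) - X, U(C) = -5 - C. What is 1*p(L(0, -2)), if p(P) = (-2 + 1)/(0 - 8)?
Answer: ⅛ ≈ 0.12500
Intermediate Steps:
o(X) = -5 - 2*X (o(X) = (-5 - X) - X = -5 - 2*X)
L(N, J) = 3 (L(N, J) = 2 - (-5 - 2*(-2)) = 2 - (-5 + 4) = 2 - 1*(-1) = 2 + 1 = 3)
p(P) = ⅛ (p(P) = -1/(-8) = -1*(-⅛) = ⅛)
1*p(L(0, -2)) = 1*(⅛) = ⅛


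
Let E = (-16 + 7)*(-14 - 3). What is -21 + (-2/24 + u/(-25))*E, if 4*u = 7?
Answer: -2223/50 ≈ -44.460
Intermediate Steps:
u = 7/4 (u = (¼)*7 = 7/4 ≈ 1.7500)
E = 153 (E = -9*(-17) = 153)
-21 + (-2/24 + u/(-25))*E = -21 + (-2/24 + (7/4)/(-25))*153 = -21 + (-2*1/24 + (7/4)*(-1/25))*153 = -21 + (-1/12 - 7/100)*153 = -21 - 23/150*153 = -21 - 1173/50 = -2223/50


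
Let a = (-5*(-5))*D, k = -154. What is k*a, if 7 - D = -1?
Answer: -30800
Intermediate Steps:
D = 8 (D = 7 - 1*(-1) = 7 + 1 = 8)
a = 200 (a = -5*(-5)*8 = 25*8 = 200)
k*a = -154*200 = -30800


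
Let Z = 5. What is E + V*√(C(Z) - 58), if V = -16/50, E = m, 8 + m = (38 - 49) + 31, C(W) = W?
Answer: 12 - 8*I*√53/25 ≈ 12.0 - 2.3296*I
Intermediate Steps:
m = 12 (m = -8 + ((38 - 49) + 31) = -8 + (-11 + 31) = -8 + 20 = 12)
E = 12
V = -8/25 (V = -16*1/50 = -8/25 ≈ -0.32000)
E + V*√(C(Z) - 58) = 12 - 8*√(5 - 58)/25 = 12 - 8*I*√53/25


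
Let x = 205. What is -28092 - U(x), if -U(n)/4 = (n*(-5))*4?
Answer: -44492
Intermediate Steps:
U(n) = 80*n (U(n) = -4*n*(-5)*4 = -4*(-5*n)*4 = -(-80)*n = 80*n)
-28092 - U(x) = -28092 - 80*205 = -28092 - 1*16400 = -28092 - 16400 = -44492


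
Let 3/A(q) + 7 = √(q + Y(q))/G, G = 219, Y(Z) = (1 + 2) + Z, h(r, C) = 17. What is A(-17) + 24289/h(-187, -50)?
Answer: 57064942603/39952040 - 657*I*√31/2350120 ≈ 1428.3 - 0.0015565*I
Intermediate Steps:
Y(Z) = 3 + Z
A(q) = 3/(-7 + √(3 + 2*q)/219) (A(q) = 3/(-7 + √(q + (3 + q))/219) = 3/(-7 + √(3 + 2*q)*(1/219)) = 3/(-7 + √(3 + 2*q)/219))
A(-17) + 24289/h(-187, -50) = 657/(-1533 + √(3 + 2*(-17))) + 24289/17 = 657/(-1533 + √(3 - 34)) + 24289*(1/17) = 657/(-1533 + √(-31)) + 24289/17 = 657/(-1533 + I*√31) + 24289/17 = 24289/17 + 657/(-1533 + I*√31)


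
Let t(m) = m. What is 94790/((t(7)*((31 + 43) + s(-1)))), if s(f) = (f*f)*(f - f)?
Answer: 47395/259 ≈ 182.99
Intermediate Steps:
s(f) = 0 (s(f) = f²*0 = 0)
94790/((t(7)*((31 + 43) + s(-1)))) = 94790/((7*((31 + 43) + 0))) = 94790/((7*(74 + 0))) = 94790/((7*74)) = 94790/518 = 94790*(1/518) = 47395/259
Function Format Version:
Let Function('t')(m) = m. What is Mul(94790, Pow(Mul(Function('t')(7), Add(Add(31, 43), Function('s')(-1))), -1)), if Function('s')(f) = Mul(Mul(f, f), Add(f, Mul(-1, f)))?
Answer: Rational(47395, 259) ≈ 182.99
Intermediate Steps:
Function('s')(f) = 0 (Function('s')(f) = Mul(Pow(f, 2), 0) = 0)
Mul(94790, Pow(Mul(Function('t')(7), Add(Add(31, 43), Function('s')(-1))), -1)) = Mul(94790, Pow(Mul(7, Add(Add(31, 43), 0)), -1)) = Mul(94790, Pow(Mul(7, Add(74, 0)), -1)) = Mul(94790, Pow(Mul(7, 74), -1)) = Mul(94790, Pow(518, -1)) = Mul(94790, Rational(1, 518)) = Rational(47395, 259)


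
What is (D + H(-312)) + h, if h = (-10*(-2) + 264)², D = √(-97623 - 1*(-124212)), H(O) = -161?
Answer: 80495 + √26589 ≈ 80658.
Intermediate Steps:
D = √26589 (D = √(-97623 + 124212) = √26589 ≈ 163.06)
h = 80656 (h = (20 + 264)² = 284² = 80656)
(D + H(-312)) + h = (√26589 - 161) + 80656 = (-161 + √26589) + 80656 = 80495 + √26589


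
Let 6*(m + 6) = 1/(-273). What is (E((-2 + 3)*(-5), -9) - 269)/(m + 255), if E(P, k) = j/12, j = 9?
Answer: -878787/815722 ≈ -1.0773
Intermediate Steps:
m = -9829/1638 (m = -6 + (⅙)/(-273) = -6 + (⅙)*(-1/273) = -6 - 1/1638 = -9829/1638 ≈ -6.0006)
E(P, k) = ¾ (E(P, k) = 9/12 = 9*(1/12) = ¾)
(E((-2 + 3)*(-5), -9) - 269)/(m + 255) = (¾ - 269)/(-9829/1638 + 255) = -1073/(4*407861/1638) = -1073/4*1638/407861 = -878787/815722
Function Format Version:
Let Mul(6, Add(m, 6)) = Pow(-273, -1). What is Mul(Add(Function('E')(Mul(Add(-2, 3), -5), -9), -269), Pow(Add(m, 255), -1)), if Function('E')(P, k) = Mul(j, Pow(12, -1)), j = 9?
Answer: Rational(-878787, 815722) ≈ -1.0773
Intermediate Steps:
m = Rational(-9829, 1638) (m = Add(-6, Mul(Rational(1, 6), Pow(-273, -1))) = Add(-6, Mul(Rational(1, 6), Rational(-1, 273))) = Add(-6, Rational(-1, 1638)) = Rational(-9829, 1638) ≈ -6.0006)
Function('E')(P, k) = Rational(3, 4) (Function('E')(P, k) = Mul(9, Pow(12, -1)) = Mul(9, Rational(1, 12)) = Rational(3, 4))
Mul(Add(Function('E')(Mul(Add(-2, 3), -5), -9), -269), Pow(Add(m, 255), -1)) = Mul(Add(Rational(3, 4), -269), Pow(Add(Rational(-9829, 1638), 255), -1)) = Mul(Rational(-1073, 4), Pow(Rational(407861, 1638), -1)) = Mul(Rational(-1073, 4), Rational(1638, 407861)) = Rational(-878787, 815722)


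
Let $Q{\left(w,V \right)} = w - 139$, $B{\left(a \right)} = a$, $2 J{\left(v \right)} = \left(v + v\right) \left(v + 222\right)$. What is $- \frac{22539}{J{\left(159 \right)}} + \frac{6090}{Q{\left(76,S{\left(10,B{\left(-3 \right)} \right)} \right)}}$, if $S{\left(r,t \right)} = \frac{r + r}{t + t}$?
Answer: $- \frac{1959503}{20193} \approx -97.039$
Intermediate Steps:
$J{\left(v \right)} = v \left(222 + v\right)$ ($J{\left(v \right)} = \frac{\left(v + v\right) \left(v + 222\right)}{2} = \frac{2 v \left(222 + v\right)}{2} = v \left(222 + v\right)$)
$S{\left(r,t \right)} = \frac{r}{t}$ ($S{\left(r,t \right)} = \frac{2 r}{2 t} = 2 r \frac{1}{2 t} = \frac{r}{t}$)
$Q{\left(w,V \right)} = -139 + w$
$- \frac{22539}{J{\left(159 \right)}} + \frac{6090}{Q{\left(76,S{\left(10,B{\left(-3 \right)} \right)} \right)}} = - \frac{22539}{159 \left(222 + 159\right)} + \frac{6090}{-139 + 76} = - \frac{22539}{159 \cdot 381} + \frac{6090}{-63} = - \frac{22539}{60579} + 6090 \left(- \frac{1}{63}\right) = \left(-22539\right) \frac{1}{60579} - \frac{290}{3} = - \frac{7513}{20193} - \frac{290}{3} = - \frac{1959503}{20193}$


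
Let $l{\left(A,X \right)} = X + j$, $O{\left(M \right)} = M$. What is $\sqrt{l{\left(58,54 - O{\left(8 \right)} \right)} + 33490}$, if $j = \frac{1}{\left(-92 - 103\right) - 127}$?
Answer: $\frac{\sqrt{3477146302}}{322} \approx 183.13$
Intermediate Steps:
$j = - \frac{1}{322}$ ($j = \frac{1}{\left(-92 - 103\right) - 127} = \frac{1}{-195 - 127} = \frac{1}{-322} = - \frac{1}{322} \approx -0.0031056$)
$l{\left(A,X \right)} = - \frac{1}{322} + X$ ($l{\left(A,X \right)} = X - \frac{1}{322} = - \frac{1}{322} + X$)
$\sqrt{l{\left(58,54 - O{\left(8 \right)} \right)} + 33490} = \sqrt{\left(- \frac{1}{322} + \left(54 - 8\right)\right) + 33490} = \sqrt{\left(- \frac{1}{322} + 46\right) + 33490} = \sqrt{\frac{14811}{322} + 33490} = \sqrt{\frac{10798591}{322}} = \frac{\sqrt{3477146302}}{322}$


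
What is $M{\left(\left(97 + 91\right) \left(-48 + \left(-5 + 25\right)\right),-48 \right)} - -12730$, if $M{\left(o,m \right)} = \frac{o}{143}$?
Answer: $\frac{1815126}{143} \approx 12693.0$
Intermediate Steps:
$M{\left(o,m \right)} = \frac{o}{143}$ ($M{\left(o,m \right)} = o \frac{1}{143} = \frac{o}{143}$)
$M{\left(\left(97 + 91\right) \left(-48 + \left(-5 + 25\right)\right),-48 \right)} - -12730 = \frac{\left(97 + 91\right) \left(-48 + \left(-5 + 25\right)\right)}{143} - -12730 = \frac{188 \left(-48 + 20\right)}{143} + 12730 = \frac{188 \left(-28\right)}{143} + 12730 = \frac{1}{143} \left(-5264\right) + 12730 = - \frac{5264}{143} + 12730 = \frac{1815126}{143}$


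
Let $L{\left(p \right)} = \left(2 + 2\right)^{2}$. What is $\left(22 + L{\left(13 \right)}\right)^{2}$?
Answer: $1444$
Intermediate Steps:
$L{\left(p \right)} = 16$ ($L{\left(p \right)} = 4^{2} = 16$)
$\left(22 + L{\left(13 \right)}\right)^{2} = \left(22 + 16\right)^{2} = 38^{2} = 1444$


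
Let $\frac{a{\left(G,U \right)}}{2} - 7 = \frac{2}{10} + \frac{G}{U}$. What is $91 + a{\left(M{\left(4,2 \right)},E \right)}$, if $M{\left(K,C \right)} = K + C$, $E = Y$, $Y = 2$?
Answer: $\frac{557}{5} \approx 111.4$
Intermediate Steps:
$E = 2$
$M{\left(K,C \right)} = C + K$
$a{\left(G,U \right)} = \frac{72}{5} + \frac{2 G}{U}$ ($a{\left(G,U \right)} = 14 + 2 \left(\frac{2}{10} + \frac{G}{U}\right) = 14 + 2 \left(2 \cdot \frac{1}{10} + \frac{G}{U}\right) = 14 + 2 \left(\frac{1}{5} + \frac{G}{U}\right) = 14 + \left(\frac{2}{5} + \frac{2 G}{U}\right) = \frac{72}{5} + \frac{2 G}{U}$)
$91 + a{\left(M{\left(4,2 \right)},E \right)} = 91 + \left(\frac{72}{5} + \frac{2 \left(2 + 4\right)}{2}\right) = 91 + \left(\frac{72}{5} + 2 \cdot 6 \cdot \frac{1}{2}\right) = 91 + \left(\frac{72}{5} + 6\right) = 91 + \frac{102}{5} = \frac{557}{5}$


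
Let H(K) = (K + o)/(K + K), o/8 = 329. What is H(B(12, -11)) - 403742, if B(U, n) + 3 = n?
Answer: -807671/2 ≈ -4.0384e+5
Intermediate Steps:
o = 2632 (o = 8*329 = 2632)
B(U, n) = -3 + n
H(K) = (2632 + K)/(2*K) (H(K) = (K + 2632)/(K + K) = (2632 + K)/((2*K)) = (2632 + K)*(1/(2*K)) = (2632 + K)/(2*K))
H(B(12, -11)) - 403742 = (2632 + (-3 - 11))/(2*(-3 - 11)) - 403742 = (½)*(2632 - 14)/(-14) - 403742 = (½)*(-1/14)*2618 - 403742 = -187/2 - 403742 = -807671/2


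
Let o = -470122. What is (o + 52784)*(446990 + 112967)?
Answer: -233691334466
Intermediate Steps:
(o + 52784)*(446990 + 112967) = (-470122 + 52784)*(446990 + 112967) = -417338*559957 = -233691334466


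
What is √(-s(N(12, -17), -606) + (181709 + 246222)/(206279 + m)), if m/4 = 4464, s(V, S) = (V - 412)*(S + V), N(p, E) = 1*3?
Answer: I*√12389580933422390/224135 ≈ 496.61*I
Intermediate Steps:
N(p, E) = 3
s(V, S) = (-412 + V)*(S + V)
m = 17856 (m = 4*4464 = 17856)
√(-s(N(12, -17), -606) + (181709 + 246222)/(206279 + m)) = √(-(3² - 412*(-606) - 412*3 - 606*3) + (181709 + 246222)/(206279 + 17856)) = √(-(9 + 249672 - 1236 - 1818) + 427931/224135) = √(-1*246627 + 427931*(1/224135)) = √(-246627 + 427931/224135) = √(-55277314714/224135) = I*√12389580933422390/224135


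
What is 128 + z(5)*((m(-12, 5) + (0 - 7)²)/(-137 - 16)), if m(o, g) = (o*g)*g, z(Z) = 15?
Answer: 7783/51 ≈ 152.61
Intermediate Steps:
m(o, g) = o*g² (m(o, g) = (g*o)*g = o*g²)
128 + z(5)*((m(-12, 5) + (0 - 7)²)/(-137 - 16)) = 128 + 15*((-12*5² + (0 - 7)²)/(-137 - 16)) = 128 + 15*((-12*25 + (-7)²)/(-153)) = 128 + 15*((-300 + 49)*(-1/153)) = 128 + 15*(-251*(-1/153)) = 128 + 15*(251/153) = 128 + 1255/51 = 7783/51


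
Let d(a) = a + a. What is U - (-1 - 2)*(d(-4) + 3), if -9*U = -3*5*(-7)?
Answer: -80/3 ≈ -26.667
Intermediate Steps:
d(a) = 2*a
U = -35/3 (U = -(-3*5)*(-7)/9 = -(-5)*(-7)/3 = -1/9*105 = -35/3 ≈ -11.667)
U - (-1 - 2)*(d(-4) + 3) = -35/3 - (-1 - 2)*(2*(-4) + 3) = -35/3 - (-3)*(-8 + 3) = -35/3 - (-3)*(-5) = -35/3 - 1*15 = -35/3 - 15 = -80/3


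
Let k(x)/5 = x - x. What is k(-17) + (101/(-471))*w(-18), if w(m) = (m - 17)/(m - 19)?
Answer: -3535/17427 ≈ -0.20285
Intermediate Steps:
k(x) = 0 (k(x) = 5*(x - x) = 5*0 = 0)
w(m) = (-17 + m)/(-19 + m)
k(-17) + (101/(-471))*w(-18) = 0 + (101/(-471))*((-17 - 18)/(-19 - 18)) = 0 + (101*(-1/471))*(-35/(-37)) = 0 - (-101)*(-35)/17427 = 0 - 101/471*35/37 = 0 - 3535/17427 = -3535/17427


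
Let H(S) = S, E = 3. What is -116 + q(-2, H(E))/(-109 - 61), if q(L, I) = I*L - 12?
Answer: -9851/85 ≈ -115.89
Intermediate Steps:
q(L, I) = -12 + I*L
-116 + q(-2, H(E))/(-109 - 61) = -116 + (-12 + 3*(-2))/(-109 - 61) = -116 + (-12 - 6)/(-170) = -116 - 18*(-1/170) = -116 + 9/85 = -9851/85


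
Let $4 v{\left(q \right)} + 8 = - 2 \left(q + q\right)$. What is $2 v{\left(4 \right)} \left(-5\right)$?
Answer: $60$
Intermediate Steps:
$v{\left(q \right)} = -2 - q$ ($v{\left(q \right)} = -2 + \frac{\left(-2\right) \left(q + q\right)}{4} = -2 + \frac{\left(-2\right) 2 q}{4} = -2 + \frac{\left(-4\right) q}{4} = -2 - q$)
$2 v{\left(4 \right)} \left(-5\right) = 2 \left(-2 - 4\right) \left(-5\right) = 2 \left(-6\right) \left(-5\right) = \left(-12\right) \left(-5\right) = 60$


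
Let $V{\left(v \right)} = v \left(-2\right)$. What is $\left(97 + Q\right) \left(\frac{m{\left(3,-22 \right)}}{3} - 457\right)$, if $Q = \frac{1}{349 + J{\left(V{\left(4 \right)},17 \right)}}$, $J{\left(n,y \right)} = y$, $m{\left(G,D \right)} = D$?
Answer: $- \frac{49455679}{1098} \approx -45042.0$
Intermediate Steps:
$V{\left(v \right)} = - 2 v$
$Q = \frac{1}{366}$ ($Q = \frac{1}{349 + 17} = \frac{1}{366} \approx 0.0027322$)
$\left(97 + Q\right) \left(\frac{m{\left(3,-22 \right)}}{3} - 457\right) = \left(97 + \frac{1}{366}\right) \left(- \frac{22}{3} - 457\right) = \frac{35503 \left(\left(-22\right) \frac{1}{3} - 457\right)}{366} = \frac{35503 \left(- \frac{22}{3} - 457\right)}{366} = \frac{35503}{366} \left(- \frac{1393}{3}\right) = - \frac{49455679}{1098}$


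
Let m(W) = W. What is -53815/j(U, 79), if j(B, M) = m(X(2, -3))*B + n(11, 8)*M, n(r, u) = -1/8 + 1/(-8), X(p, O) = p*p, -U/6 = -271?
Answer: -215260/25937 ≈ -8.2993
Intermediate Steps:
U = 1626 (U = -6*(-271) = 1626)
X(p, O) = p**2
n(r, u) = -1/4 (n(r, u) = -1*1/8 + 1*(-1/8) = -1/8 - 1/8 = -1/4)
j(B, M) = 4*B - M/4 (j(B, M) = 2**2*B - M/4 = 4*B - M/4)
-53815/j(U, 79) = -53815/(4*1626 - 1/4*79) = -53815/(6504 - 79/4) = -53815/25937/4 = -53815*4/25937 = -215260/25937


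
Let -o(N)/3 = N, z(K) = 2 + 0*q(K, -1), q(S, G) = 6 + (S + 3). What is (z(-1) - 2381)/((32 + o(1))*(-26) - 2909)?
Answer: 793/1221 ≈ 0.64947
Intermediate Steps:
q(S, G) = 9 + S (q(S, G) = 6 + (3 + S) = 9 + S)
z(K) = 2 (z(K) = 2 + 0*(9 + K) = 2 + 0 = 2)
o(N) = -3*N
(z(-1) - 2381)/((32 + o(1))*(-26) - 2909) = (2 - 2381)/((32 - 3*1)*(-26) - 2909) = -2379/((32 - 3)*(-26) - 2909) = -2379/(29*(-26) - 2909) = -2379/(-754 - 2909) = -2379/(-3663) = -2379*(-1/3663) = 793/1221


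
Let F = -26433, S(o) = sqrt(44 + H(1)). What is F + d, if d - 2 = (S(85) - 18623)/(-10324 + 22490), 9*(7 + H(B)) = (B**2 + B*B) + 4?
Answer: -29234379/1106 + sqrt(339)/36498 ≈ -26433.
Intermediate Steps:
H(B) = -59/9 + 2*B**2/9 (H(B) = -7 + ((B**2 + B*B) + 4)/9 = -7 + ((B**2 + B**2) + 4)/9 = -7 + (2*B**2 + 4)/9 = -7 + (4 + 2*B**2)/9 = -7 + (4/9 + 2*B**2/9) = -59/9 + 2*B**2/9)
S(o) = sqrt(339)/3 (S(o) = sqrt(44 + (-59/9 + (2/9)*1**2)) = sqrt(44 + (-59/9 + (2/9)*1)) = sqrt(44 + (-59/9 + 2/9)) = sqrt(44 - 19/3) = sqrt(113/3) = sqrt(339)/3)
d = 519/1106 + sqrt(339)/36498 (d = 2 + (sqrt(339)/3 - 18623)/(-10324 + 22490) = 2 + (-18623 + sqrt(339)/3)/12166 = 2 + (-18623 + sqrt(339)/3)*(1/12166) = 2 + (-1693/1106 + sqrt(339)/36498) = 519/1106 + sqrt(339)/36498 ≈ 0.46976)
F + d = -26433 + (519/1106 + sqrt(339)/36498) = -29234379/1106 + sqrt(339)/36498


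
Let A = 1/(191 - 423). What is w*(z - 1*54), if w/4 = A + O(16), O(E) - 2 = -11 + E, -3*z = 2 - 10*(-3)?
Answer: -52477/29 ≈ -1809.6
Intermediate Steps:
z = -32/3 (z = -(2 - 10*(-3))/3 = -(2 + 30)/3 = -⅓*32 = -32/3 ≈ -10.667)
O(E) = -9 + E (O(E) = 2 + (-11 + E) = -9 + E)
A = -1/232 (A = 1/(-232) = -1/232 ≈ -0.0043103)
w = 1623/58 (w = 4*(-1/232 + (-9 + 16)) = 4*(-1/232 + 7) = 4*(1623/232) = 1623/58 ≈ 27.983)
w*(z - 1*54) = 1623*(-32/3 - 1*54)/58 = 1623*(-32/3 - 54)/58 = (1623/58)*(-194/3) = -52477/29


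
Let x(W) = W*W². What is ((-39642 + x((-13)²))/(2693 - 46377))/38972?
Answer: -4787167/1702452848 ≈ -0.0028119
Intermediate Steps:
x(W) = W³
((-39642 + x((-13)²))/(2693 - 46377))/38972 = ((-39642 + ((-13)²)³)/(2693 - 46377))/38972 = ((-39642 + 169³)/(-43684))*(1/38972) = ((-39642 + 4826809)*(-1/43684))*(1/38972) = (4787167*(-1/43684))*(1/38972) = -4787167/43684*1/38972 = -4787167/1702452848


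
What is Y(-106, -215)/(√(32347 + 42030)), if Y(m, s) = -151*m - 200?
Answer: 15806*√74377/74377 ≈ 57.957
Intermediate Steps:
Y(m, s) = -200 - 151*m
Y(-106, -215)/(√(32347 + 42030)) = (-200 - 151*(-106))/(√(32347 + 42030)) = (-200 + 16006)/(√74377) = 15806*(√74377/74377) = 15806*√74377/74377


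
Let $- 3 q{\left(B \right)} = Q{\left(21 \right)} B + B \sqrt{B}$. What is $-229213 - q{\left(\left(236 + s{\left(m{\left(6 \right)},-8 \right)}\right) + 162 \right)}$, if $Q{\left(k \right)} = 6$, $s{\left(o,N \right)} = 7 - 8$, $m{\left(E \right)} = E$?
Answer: $-228419 + \frac{397 \sqrt{397}}{3} \approx -2.2578 \cdot 10^{5}$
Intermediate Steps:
$s{\left(o,N \right)} = -1$ ($s{\left(o,N \right)} = 7 - 8 = -1$)
$q{\left(B \right)} = - 2 B - \frac{B^{\frac{3}{2}}}{3}$ ($q{\left(B \right)} = - \frac{6 B + B \sqrt{B}}{3} = - \frac{6 B + B^{\frac{3}{2}}}{3} = - \frac{B^{\frac{3}{2}} + 6 B}{3} = - 2 B - \frac{B^{\frac{3}{2}}}{3}$)
$-229213 - q{\left(\left(236 + s{\left(m{\left(6 \right)},-8 \right)}\right) + 162 \right)} = -229213 - \left(- 2 \left(\left(236 - 1\right) + 162\right) - \frac{\left(\left(236 - 1\right) + 162\right)^{\frac{3}{2}}}{3}\right) = -229213 - \left(- 2 \left(235 + 162\right) - \frac{\left(235 + 162\right)^{\frac{3}{2}}}{3}\right) = -229213 - \left(\left(-2\right) 397 - \frac{397^{\frac{3}{2}}}{3}\right) = -229213 - \left(-794 - \frac{397 \sqrt{397}}{3}\right) = -229213 + \left(794 + \frac{397 \sqrt{397}}{3}\right) = -228419 + \frac{397 \sqrt{397}}{3}$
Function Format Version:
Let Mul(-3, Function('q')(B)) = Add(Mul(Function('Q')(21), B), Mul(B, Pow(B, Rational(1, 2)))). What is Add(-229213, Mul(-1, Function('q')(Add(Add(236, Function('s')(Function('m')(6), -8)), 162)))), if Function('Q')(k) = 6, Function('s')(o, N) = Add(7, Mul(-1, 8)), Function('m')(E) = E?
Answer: Add(-228419, Mul(Rational(397, 3), Pow(397, Rational(1, 2)))) ≈ -2.2578e+5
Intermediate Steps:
Function('s')(o, N) = -1 (Function('s')(o, N) = Add(7, -8) = -1)
Function('q')(B) = Add(Mul(-2, B), Mul(Rational(-1, 3), Pow(B, Rational(3, 2)))) (Function('q')(B) = Mul(Rational(-1, 3), Add(Mul(6, B), Mul(B, Pow(B, Rational(1, 2))))) = Mul(Rational(-1, 3), Add(Mul(6, B), Pow(B, Rational(3, 2)))) = Mul(Rational(-1, 3), Add(Pow(B, Rational(3, 2)), Mul(6, B))) = Add(Mul(-2, B), Mul(Rational(-1, 3), Pow(B, Rational(3, 2)))))
Add(-229213, Mul(-1, Function('q')(Add(Add(236, Function('s')(Function('m')(6), -8)), 162)))) = Add(-229213, Mul(-1, Add(Mul(-2, Add(Add(236, -1), 162)), Mul(Rational(-1, 3), Pow(Add(Add(236, -1), 162), Rational(3, 2)))))) = Add(-229213, Mul(-1, Add(Mul(-2, Add(235, 162)), Mul(Rational(-1, 3), Pow(Add(235, 162), Rational(3, 2)))))) = Add(-229213, Mul(-1, Add(Mul(-2, 397), Mul(Rational(-1, 3), Pow(397, Rational(3, 2)))))) = Add(-229213, Mul(-1, Add(-794, Mul(Rational(-1, 3), Mul(397, Pow(397, Rational(1, 2))))))) = Add(-229213, Mul(-1, Add(-794, Mul(Rational(-397, 3), Pow(397, Rational(1, 2)))))) = Add(-229213, Add(794, Mul(Rational(397, 3), Pow(397, Rational(1, 2))))) = Add(-228419, Mul(Rational(397, 3), Pow(397, Rational(1, 2))))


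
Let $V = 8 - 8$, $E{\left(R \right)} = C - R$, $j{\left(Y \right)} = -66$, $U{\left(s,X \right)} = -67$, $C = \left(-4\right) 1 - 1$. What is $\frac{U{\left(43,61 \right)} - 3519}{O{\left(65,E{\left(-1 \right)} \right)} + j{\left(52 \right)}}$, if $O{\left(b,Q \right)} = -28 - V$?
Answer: $\frac{1793}{47} \approx 38.149$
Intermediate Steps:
$C = -5$ ($C = -4 - 1 = -5$)
$E{\left(R \right)} = -5 - R$
$V = 0$ ($V = 8 - 8 = 0$)
$O{\left(b,Q \right)} = -28$ ($O{\left(b,Q \right)} = -28 - 0 = -28 + 0 = -28$)
$\frac{U{\left(43,61 \right)} - 3519}{O{\left(65,E{\left(-1 \right)} \right)} + j{\left(52 \right)}} = \frac{-67 - 3519}{-28 - 66} = - \frac{3586}{-94} = \left(-3586\right) \left(- \frac{1}{94}\right) = \frac{1793}{47}$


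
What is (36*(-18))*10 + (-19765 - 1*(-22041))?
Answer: -4204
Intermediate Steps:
(36*(-18))*10 + (-19765 - 1*(-22041)) = -648*10 + (-19765 + 22041) = -6480 + 2276 = -4204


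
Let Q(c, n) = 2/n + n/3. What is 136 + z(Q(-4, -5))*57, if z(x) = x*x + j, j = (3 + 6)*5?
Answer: 220834/75 ≈ 2944.5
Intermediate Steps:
Q(c, n) = 2/n + n/3 (Q(c, n) = 2/n + n*(1/3) = 2/n + n/3)
j = 45 (j = 9*5 = 45)
z(x) = 45 + x**2 (z(x) = x*x + 45 = x**2 + 45 = 45 + x**2)
136 + z(Q(-4, -5))*57 = 136 + (45 + (2/(-5) + (1/3)*(-5))**2)*57 = 136 + (45 + (2*(-1/5) - 5/3)**2)*57 = 136 + (45 + (-2/5 - 5/3)**2)*57 = 136 + (45 + (-31/15)**2)*57 = 136 + (45 + 961/225)*57 = 136 + (11086/225)*57 = 136 + 210634/75 = 220834/75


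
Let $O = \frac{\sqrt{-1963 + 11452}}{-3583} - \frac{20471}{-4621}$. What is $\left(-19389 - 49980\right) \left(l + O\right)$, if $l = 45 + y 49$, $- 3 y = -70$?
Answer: $- \frac{382345233194}{4621} + \frac{69369 \sqrt{9489}}{3583} \approx -8.2739 \cdot 10^{7}$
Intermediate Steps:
$y = \frac{70}{3}$ ($y = \left(- \frac{1}{3}\right) \left(-70\right) = \frac{70}{3} \approx 23.333$)
$l = \frac{3565}{3}$ ($l = 45 + \frac{70}{3} \cdot 49 = 45 + \frac{3430}{3} = \frac{3565}{3} \approx 1188.3$)
$O = \frac{20471}{4621} - \frac{\sqrt{9489}}{3583}$ ($O = \sqrt{9489} \left(- \frac{1}{3583}\right) - - \frac{20471}{4621} = - \frac{\sqrt{9489}}{3583} + \frac{20471}{4621} = \frac{20471}{4621} - \frac{\sqrt{9489}}{3583} \approx 4.4028$)
$\left(-19389 - 49980\right) \left(l + O\right) = \left(-19389 - 49980\right) \left(\frac{3565}{3} + \left(\frac{20471}{4621} - \frac{\sqrt{9489}}{3583}\right)\right) = - 69369 \left(\frac{16535278}{13863} - \frac{\sqrt{9489}}{3583}\right) = - \frac{382345233194}{4621} + \frac{69369 \sqrt{9489}}{3583}$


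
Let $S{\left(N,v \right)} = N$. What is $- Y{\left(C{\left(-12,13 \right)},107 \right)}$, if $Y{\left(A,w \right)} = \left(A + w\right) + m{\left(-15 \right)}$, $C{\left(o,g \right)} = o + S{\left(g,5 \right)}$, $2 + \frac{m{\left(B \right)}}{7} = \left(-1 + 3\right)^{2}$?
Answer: $-122$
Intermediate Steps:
$m{\left(B \right)} = 14$ ($m{\left(B \right)} = -14 + 7 \left(-1 + 3\right)^{2} = -14 + 7 \cdot 2^{2} = -14 + 7 \cdot 4 = -14 + 28 = 14$)
$C{\left(o,g \right)} = g + o$ ($C{\left(o,g \right)} = o + g = g + o$)
$Y{\left(A,w \right)} = 14 + A + w$ ($Y{\left(A,w \right)} = \left(A + w\right) + 14 = 14 + A + w$)
$- Y{\left(C{\left(-12,13 \right)},107 \right)} = - (14 + \left(13 - 12\right) + 107) = - (14 + 1 + 107) = \left(-1\right) 122 = -122$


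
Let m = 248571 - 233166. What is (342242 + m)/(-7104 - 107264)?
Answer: -357647/114368 ≈ -3.1272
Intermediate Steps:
m = 15405
(342242 + m)/(-7104 - 107264) = (342242 + 15405)/(-7104 - 107264) = 357647/(-114368) = 357647*(-1/114368) = -357647/114368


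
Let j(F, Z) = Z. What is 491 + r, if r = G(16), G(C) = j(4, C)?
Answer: 507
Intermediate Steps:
G(C) = C
r = 16
491 + r = 491 + 16 = 507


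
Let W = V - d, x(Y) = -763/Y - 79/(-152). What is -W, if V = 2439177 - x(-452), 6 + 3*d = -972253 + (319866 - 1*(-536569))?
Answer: -42558397239/17176 ≈ -2.4778e+6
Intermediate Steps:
x(Y) = 79/152 - 763/Y (x(Y) = -763/Y - 79*(-1/152) = -763/Y + 79/152 = 79/152 - 763/Y)
d = -38608 (d = -2 + (-972253 + (319866 - 1*(-536569)))/3 = -2 + (-972253 + (319866 + 536569))/3 = -2 + (-972253 + 856435)/3 = -2 + (1/3)*(-115818) = -2 - 38606 = -38608)
V = 41895266231/17176 (V = 2439177 - (79/152 - 763/(-452)) = 2439177 - (79/152 - 763*(-1/452)) = 2439177 - (79/152 + 763/452) = 2439177 - 1*37921/17176 = 2439177 - 37921/17176 = 41895266231/17176 ≈ 2.4392e+6)
W = 42558397239/17176 (W = 41895266231/17176 - 1*(-38608) = 41895266231/17176 + 38608 = 42558397239/17176 ≈ 2.4778e+6)
-W = -1*42558397239/17176 = -42558397239/17176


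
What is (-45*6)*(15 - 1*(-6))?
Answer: -5670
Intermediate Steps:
(-45*6)*(15 - 1*(-6)) = -270*(15 + 6) = -270*21 = -5670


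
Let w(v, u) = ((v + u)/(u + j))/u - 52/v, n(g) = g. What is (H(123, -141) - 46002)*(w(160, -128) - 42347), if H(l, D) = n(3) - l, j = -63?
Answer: 7461007265733/3820 ≈ 1.9531e+9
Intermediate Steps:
H(l, D) = 3 - l
w(v, u) = -52/v + (u + v)/(u*(-63 + u)) (w(v, u) = ((v + u)/(u - 63))/u - 52/v = ((u + v)/(-63 + u))/u - 52/v = (u + v)/(u*(-63 + u)) - 52/v = -52/v + (u + v)/(u*(-63 + u)))
(H(123, -141) - 46002)*(w(160, -128) - 42347) = ((3 - 1*123) - 46002)*((160² - 52*(-128)² + 3276*(-128) - 128*160)/(-128*160*(-63 - 128)) - 42347) = ((3 - 123) - 46002)*(-1/128*1/160*(25600 - 52*16384 - 419328 - 20480)/(-191) - 42347) = (-120 - 46002)*(-1/128*1/160*(-1/191)*(25600 - 851968 - 419328 - 20480) - 42347) = -46122*(-1/128*1/160*(-1/191)*(-1266176) - 42347) = -46122*(-2473/7640 - 42347) = -46122*(-323533553/7640) = 7461007265733/3820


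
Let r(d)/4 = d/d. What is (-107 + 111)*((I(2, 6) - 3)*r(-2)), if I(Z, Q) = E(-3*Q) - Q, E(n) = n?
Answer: -432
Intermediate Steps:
r(d) = 4 (r(d) = 4*(d/d) = 4*1 = 4)
I(Z, Q) = -4*Q (I(Z, Q) = -3*Q - Q = -4*Q)
(-107 + 111)*((I(2, 6) - 3)*r(-2)) = (-107 + 111)*((-4*6 - 3)*4) = 4*((-24 - 3)*4) = 4*(-27*4) = 4*(-108) = -432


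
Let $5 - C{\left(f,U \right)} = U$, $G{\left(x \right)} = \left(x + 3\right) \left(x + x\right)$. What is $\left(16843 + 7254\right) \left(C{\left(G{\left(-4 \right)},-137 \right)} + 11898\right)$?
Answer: $290127880$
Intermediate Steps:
$G{\left(x \right)} = 2 x \left(3 + x\right)$ ($G{\left(x \right)} = \left(3 + x\right) 2 x = 2 x \left(3 + x\right)$)
$C{\left(f,U \right)} = 5 - U$
$\left(16843 + 7254\right) \left(C{\left(G{\left(-4 \right)},-137 \right)} + 11898\right) = \left(16843 + 7254\right) \left(\left(5 - -137\right) + 11898\right) = 24097 \left(\left(5 + 137\right) + 11898\right) = 24097 \left(142 + 11898\right) = 24097 \cdot 12040 = 290127880$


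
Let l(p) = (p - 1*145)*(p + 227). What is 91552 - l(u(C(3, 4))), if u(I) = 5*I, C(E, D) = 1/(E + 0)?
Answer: 1118948/9 ≈ 1.2433e+5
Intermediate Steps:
C(E, D) = 1/E
l(p) = (-145 + p)*(227 + p) (l(p) = (p - 145)*(227 + p) = (-145 + p)*(227 + p))
91552 - l(u(C(3, 4))) = 91552 - (-32915 + (5/3)**2 + 82*(5/3)) = 91552 - (-32915 + 25/9 + 410/3) = 91552 - 1*(-294980/9) = 91552 + 294980/9 = 1118948/9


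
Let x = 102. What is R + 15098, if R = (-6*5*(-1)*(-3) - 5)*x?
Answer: 5408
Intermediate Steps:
R = -9690 (R = (-6*5*(-1)*(-3) - 5)*102 = (-30*(-1)*(-3) - 5)*102 = (-1*(-30)*(-3) - 5)*102 = (30*(-3) - 5)*102 = (-90 - 5)*102 = -95*102 = -9690)
R + 15098 = -9690 + 15098 = 5408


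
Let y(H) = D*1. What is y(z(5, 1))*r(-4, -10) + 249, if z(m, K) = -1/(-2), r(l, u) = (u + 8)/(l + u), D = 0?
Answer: 249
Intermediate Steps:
r(l, u) = (8 + u)/(l + u)
z(m, K) = ½ (z(m, K) = -1*(-½) = ½)
y(H) = 0 (y(H) = 0*1 = 0)
y(z(5, 1))*r(-4, -10) + 249 = 0*((8 - 10)/(-4 - 10)) + 249 = 0*(-2/(-14)) + 249 = 0*(-1/14*(-2)) + 249 = 0*(⅐) + 249 = 0 + 249 = 249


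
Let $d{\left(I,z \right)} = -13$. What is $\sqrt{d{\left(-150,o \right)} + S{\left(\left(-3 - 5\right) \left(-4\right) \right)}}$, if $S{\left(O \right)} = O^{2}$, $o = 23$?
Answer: $\sqrt{1011} \approx 31.796$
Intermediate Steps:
$\sqrt{d{\left(-150,o \right)} + S{\left(\left(-3 - 5\right) \left(-4\right) \right)}} = \sqrt{-13 + \left(\left(-3 - 5\right) \left(-4\right)\right)^{2}} = \sqrt{-13 + \left(\left(-8\right) \left(-4\right)\right)^{2}} = \sqrt{-13 + 32^{2}} = \sqrt{-13 + 1024} = \sqrt{1011}$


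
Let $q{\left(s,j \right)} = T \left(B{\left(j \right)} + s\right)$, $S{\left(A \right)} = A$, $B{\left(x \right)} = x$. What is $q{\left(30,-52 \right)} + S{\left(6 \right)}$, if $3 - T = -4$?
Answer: $-148$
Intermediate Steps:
$T = 7$ ($T = 3 - -4 = 3 + 4 = 7$)
$q{\left(s,j \right)} = 7 j + 7 s$ ($q{\left(s,j \right)} = 7 \left(j + s\right) = 7 j + 7 s$)
$q{\left(30,-52 \right)} + S{\left(6 \right)} = \left(7 \left(-52\right) + 7 \cdot 30\right) + 6 = \left(-364 + 210\right) + 6 = -154 + 6 = -148$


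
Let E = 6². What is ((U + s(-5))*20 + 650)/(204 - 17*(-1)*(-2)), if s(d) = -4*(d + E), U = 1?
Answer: -181/17 ≈ -10.647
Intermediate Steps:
E = 36
s(d) = -144 - 4*d (s(d) = -4*(d + 36) = -4*(36 + d) = -144 - 4*d)
((U + s(-5))*20 + 650)/(204 - 17*(-1)*(-2)) = ((1 + (-144 - 4*(-5)))*20 + 650)/(204 - 17*(-1)*(-2)) = ((1 + (-144 + 20))*20 + 650)/(204 + 17*(-2)) = ((1 - 124)*20 + 650)/(204 - 34) = (-123*20 + 650)/170 = (-2460 + 650)*(1/170) = -1810*1/170 = -181/17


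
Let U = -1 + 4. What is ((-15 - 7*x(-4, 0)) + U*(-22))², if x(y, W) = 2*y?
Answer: 625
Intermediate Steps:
U = 3
((-15 - 7*x(-4, 0)) + U*(-22))² = ((-15 - 14*(-4)) + 3*(-22))² = ((-15 - 7*(-8)) - 66)² = ((-15 + 56) - 66)² = (41 - 66)² = (-25)² = 625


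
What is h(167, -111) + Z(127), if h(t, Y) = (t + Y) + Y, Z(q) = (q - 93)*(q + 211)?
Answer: 11437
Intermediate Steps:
Z(q) = (-93 + q)*(211 + q)
h(t, Y) = t + 2*Y (h(t, Y) = (Y + t) + Y = t + 2*Y)
h(167, -111) + Z(127) = (167 + 2*(-111)) + (-19623 + 127² + 118*127) = (167 - 222) + (-19623 + 16129 + 14986) = -55 + 11492 = 11437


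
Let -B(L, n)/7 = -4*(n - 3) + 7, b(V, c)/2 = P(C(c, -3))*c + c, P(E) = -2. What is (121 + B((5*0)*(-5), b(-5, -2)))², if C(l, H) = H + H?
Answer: 10000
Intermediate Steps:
C(l, H) = 2*H
b(V, c) = -2*c (b(V, c) = 2*(-2*c + c) = 2*(-c) = -2*c)
B(L, n) = -133 + 28*n (B(L, n) = -7*(-4*(n - 3) + 7) = -7*(-4*(-3 + n) + 7) = -7*((12 - 4*n) + 7) = -7*(19 - 4*n) = -133 + 28*n)
(121 + B((5*0)*(-5), b(-5, -2)))² = (121 + (-133 + 28*(-2*(-2))))² = (121 + (-133 + 28*4))² = (121 + (-133 + 112))² = (121 - 21)² = 100² = 10000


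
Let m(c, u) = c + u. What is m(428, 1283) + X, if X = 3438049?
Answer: 3439760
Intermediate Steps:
m(428, 1283) + X = (428 + 1283) + 3438049 = 1711 + 3438049 = 3439760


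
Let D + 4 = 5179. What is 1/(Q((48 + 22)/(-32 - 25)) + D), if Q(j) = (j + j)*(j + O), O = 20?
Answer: 3249/16663775 ≈ 0.00019497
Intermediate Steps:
D = 5175 (D = -4 + 5179 = 5175)
Q(j) = 2*j*(20 + j) (Q(j) = (j + j)*(j + 20) = (2*j)*(20 + j) = 2*j*(20 + j))
1/(Q((48 + 22)/(-32 - 25)) + D) = 1/(2*((48 + 22)/(-32 - 25))*(20 + (48 + 22)/(-32 - 25)) + 5175) = 1/(2*(70/(-57))*(20 + 70/(-57)) + 5175) = 1/(2*(70*(-1/57))*(20 + 70*(-1/57)) + 5175) = 1/(2*(-70/57)*(20 - 70/57) + 5175) = 1/(2*(-70/57)*(1070/57) + 5175) = 1/(-149800/3249 + 5175) = 1/(16663775/3249) = 3249/16663775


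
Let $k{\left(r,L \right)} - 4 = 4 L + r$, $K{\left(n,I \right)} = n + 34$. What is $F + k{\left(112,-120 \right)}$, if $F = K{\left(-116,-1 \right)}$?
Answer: $-446$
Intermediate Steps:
$K{\left(n,I \right)} = 34 + n$
$F = -82$ ($F = 34 - 116 = -82$)
$k{\left(r,L \right)} = 4 + r + 4 L$ ($k{\left(r,L \right)} = 4 + \left(4 L + r\right) = 4 + \left(r + 4 L\right) = 4 + r + 4 L$)
$F + k{\left(112,-120 \right)} = -82 + \left(4 + 112 + 4 \left(-120\right)\right) = -82 + \left(4 + 112 - 480\right) = -82 - 364 = -446$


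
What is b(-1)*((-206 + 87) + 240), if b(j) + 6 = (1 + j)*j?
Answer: -726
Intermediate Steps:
b(j) = -6 + j*(1 + j) (b(j) = -6 + (1 + j)*j = -6 + j*(1 + j))
b(-1)*((-206 + 87) + 240) = (-6 - 1 + (-1)**2)*((-206 + 87) + 240) = (-6 - 1 + 1)*(-119 + 240) = -6*121 = -726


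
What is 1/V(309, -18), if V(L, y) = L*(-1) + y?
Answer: -1/327 ≈ -0.0030581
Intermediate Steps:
V(L, y) = y - L (V(L, y) = -L + y = y - L)
1/V(309, -18) = 1/(-18 - 1*309) = 1/(-18 - 309) = 1/(-327) = -1/327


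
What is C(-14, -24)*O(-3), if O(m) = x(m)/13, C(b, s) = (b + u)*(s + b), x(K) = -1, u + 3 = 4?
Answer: -38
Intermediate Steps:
u = 1 (u = -3 + 4 = 1)
C(b, s) = (1 + b)*(b + s) (C(b, s) = (b + 1)*(s + b) = (1 + b)*(b + s))
O(m) = -1/13
C(-14, -24)*O(-3) = (-14 - 24 + (-14)² - 14*(-24))*(-1/13) = (-14 - 24 + 196 + 336)*(-1/13) = 494*(-1/13) = -38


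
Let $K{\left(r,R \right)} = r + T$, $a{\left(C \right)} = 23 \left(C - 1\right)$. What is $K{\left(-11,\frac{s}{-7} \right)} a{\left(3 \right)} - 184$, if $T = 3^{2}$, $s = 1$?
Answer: $-276$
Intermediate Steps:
$a{\left(C \right)} = -23 + 23 C$ ($a{\left(C \right)} = 23 \left(-1 + C\right) = -23 + 23 C$)
$T = 9$
$K{\left(r,R \right)} = 9 + r$ ($K{\left(r,R \right)} = r + 9 = 9 + r$)
$K{\left(-11,\frac{s}{-7} \right)} a{\left(3 \right)} - 184 = \left(9 - 11\right) \left(-23 + 23 \cdot 3\right) - 184 = - 2 \left(-23 + 69\right) - 184 = \left(-2\right) 46 - 184 = -92 - 184 = -276$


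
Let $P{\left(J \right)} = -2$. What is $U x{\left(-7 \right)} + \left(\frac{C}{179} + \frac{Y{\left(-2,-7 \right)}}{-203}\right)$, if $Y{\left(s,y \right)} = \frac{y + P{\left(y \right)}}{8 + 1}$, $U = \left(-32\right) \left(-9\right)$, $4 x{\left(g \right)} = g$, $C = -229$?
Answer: $- \frac{18360156}{36337} \approx -505.27$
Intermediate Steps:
$x{\left(g \right)} = \frac{g}{4}$
$U = 288$
$Y{\left(s,y \right)} = - \frac{2}{9} + \frac{y}{9}$ ($Y{\left(s,y \right)} = \frac{y - 2}{8 + 1} = \frac{-2 + y}{9} = \left(-2 + y\right) \frac{1}{9} = - \frac{2}{9} + \frac{y}{9}$)
$U x{\left(-7 \right)} + \left(\frac{C}{179} + \frac{Y{\left(-2,-7 \right)}}{-203}\right) = 288 \cdot \frac{1}{4} \left(-7\right) - \left(\frac{229}{179} - \frac{- \frac{2}{9} + \frac{1}{9} \left(-7\right)}{-203}\right) = 288 \left(- \frac{7}{4}\right) - \left(\frac{229}{179} - \left(- \frac{2}{9} - \frac{7}{9}\right) \left(- \frac{1}{203}\right)\right) = -504 - \frac{46308}{36337} = - \frac{18360156}{36337}$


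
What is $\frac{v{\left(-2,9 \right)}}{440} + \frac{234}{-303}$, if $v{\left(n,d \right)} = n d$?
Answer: $- \frac{18069}{22220} \approx -0.81319$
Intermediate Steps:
$v{\left(n,d \right)} = d n$
$\frac{v{\left(-2,9 \right)}}{440} + \frac{234}{-303} = \frac{9 \left(-2\right)}{440} + \frac{234}{-303} = \left(-18\right) \frac{1}{440} + 234 \left(- \frac{1}{303}\right) = - \frac{9}{220} - \frac{78}{101} = - \frac{18069}{22220}$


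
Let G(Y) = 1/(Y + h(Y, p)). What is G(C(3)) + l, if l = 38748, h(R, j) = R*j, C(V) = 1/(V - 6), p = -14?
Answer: 503727/13 ≈ 38748.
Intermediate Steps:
C(V) = 1/(-6 + V)
G(Y) = -1/(13*Y) (G(Y) = 1/(Y + Y*(-14)) = 1/(Y - 14*Y) = 1/(-13*Y) = -1/(13*Y))
G(C(3)) + l = -1/(13*(1/(-6 + 3))) + 38748 = -1/(13*(1/(-3))) + 38748 = -1/(13*(-⅓)) + 38748 = -1/13*(-3) + 38748 = 3/13 + 38748 = 503727/13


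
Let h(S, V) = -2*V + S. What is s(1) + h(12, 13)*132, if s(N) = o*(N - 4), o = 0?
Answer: -1848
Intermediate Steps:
h(S, V) = S - 2*V
s(N) = 0 (s(N) = 0*(N - 4) = 0*(-4 + N) = 0)
s(1) + h(12, 13)*132 = 0 + (12 - 2*13)*132 = 0 + (12 - 26)*132 = 0 - 14*132 = 0 - 1848 = -1848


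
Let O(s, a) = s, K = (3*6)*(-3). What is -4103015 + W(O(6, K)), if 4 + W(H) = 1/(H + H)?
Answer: -49236227/12 ≈ -4.1030e+6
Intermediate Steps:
K = -54 (K = 18*(-3) = -54)
W(H) = -4 + 1/(2*H) (W(H) = -4 + 1/(H + H) = -4 + 1/(2*H))
-4103015 + W(O(6, K)) = -4103015 + (-4 + (1/2)/6) = -4103015 + (-4 + (1/2)*(1/6)) = -4103015 + (-4 + 1/12) = -4103015 - 47/12 = -49236227/12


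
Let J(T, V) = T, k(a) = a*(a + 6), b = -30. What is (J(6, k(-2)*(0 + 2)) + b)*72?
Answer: -1728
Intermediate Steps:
k(a) = a*(6 + a)
(J(6, k(-2)*(0 + 2)) + b)*72 = (6 - 30)*72 = -24*72 = -1728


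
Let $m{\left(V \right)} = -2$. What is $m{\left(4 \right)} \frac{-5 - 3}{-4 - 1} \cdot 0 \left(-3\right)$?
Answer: $0$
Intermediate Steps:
$m{\left(4 \right)} \frac{-5 - 3}{-4 - 1} \cdot 0 \left(-3\right) = - 2 \frac{-5 - 3}{-4 - 1} \cdot 0 \left(-3\right) = - 2 \left(- \frac{8}{-5}\right) 0 = - 2 \left(\left(-8\right) \left(- \frac{1}{5}\right)\right) 0 = \left(-2\right) \frac{8}{5} \cdot 0 = \left(- \frac{16}{5}\right) 0 = 0$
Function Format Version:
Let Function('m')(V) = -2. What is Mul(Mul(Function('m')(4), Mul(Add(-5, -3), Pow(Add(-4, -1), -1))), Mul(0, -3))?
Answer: 0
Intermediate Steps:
Mul(Mul(Function('m')(4), Mul(Add(-5, -3), Pow(Add(-4, -1), -1))), Mul(0, -3)) = Mul(Mul(-2, Mul(Add(-5, -3), Pow(Add(-4, -1), -1))), Mul(0, -3)) = Mul(Mul(-2, Mul(-8, Pow(-5, -1))), 0) = Mul(Mul(-2, Mul(-8, Rational(-1, 5))), 0) = Mul(Mul(-2, Rational(8, 5)), 0) = Mul(Rational(-16, 5), 0) = 0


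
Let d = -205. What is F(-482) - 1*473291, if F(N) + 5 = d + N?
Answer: -473983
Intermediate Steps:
F(N) = -210 + N (F(N) = -5 + (-205 + N) = -210 + N)
F(-482) - 1*473291 = (-210 - 482) - 1*473291 = -692 - 473291 = -473983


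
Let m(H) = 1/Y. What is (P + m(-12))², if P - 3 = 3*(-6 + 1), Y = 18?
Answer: 46225/324 ≈ 142.67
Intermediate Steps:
m(H) = 1/18
P = -12 (P = 3 + 3*(-6 + 1) = 3 + 3*(-5) = 3 - 15 = -12)
(P + m(-12))² = (-12 + 1/18)² = (-215/18)² = 46225/324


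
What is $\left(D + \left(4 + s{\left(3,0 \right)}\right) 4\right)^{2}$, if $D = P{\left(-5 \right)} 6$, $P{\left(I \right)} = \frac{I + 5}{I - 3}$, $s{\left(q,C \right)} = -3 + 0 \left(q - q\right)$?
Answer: $16$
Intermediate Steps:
$s{\left(q,C \right)} = -3$ ($s{\left(q,C \right)} = -3 + 0 \cdot 0 = -3 + 0 = -3$)
$P{\left(I \right)} = \frac{5 + I}{-3 + I}$
$D = 0$ ($D = \frac{5 - 5}{-3 - 5} \cdot 6 = \frac{1}{-8} \cdot 0 \cdot 6 = \left(- \frac{1}{8}\right) 0 \cdot 6 = 0 \cdot 6 = 0$)
$\left(D + \left(4 + s{\left(3,0 \right)}\right) 4\right)^{2} = \left(0 + \left(4 - 3\right) 4\right)^{2} = \left(0 + 1 \cdot 4\right)^{2} = \left(0 + 4\right)^{2} = 4^{2} = 16$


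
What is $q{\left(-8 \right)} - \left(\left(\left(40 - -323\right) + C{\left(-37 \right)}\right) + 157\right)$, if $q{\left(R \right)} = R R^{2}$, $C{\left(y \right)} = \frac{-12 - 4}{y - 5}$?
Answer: $- \frac{21680}{21} \approx -1032.4$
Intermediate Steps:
$C{\left(y \right)} = - \frac{16}{-5 + y}$
$q{\left(R \right)} = R^{3}$
$q{\left(-8 \right)} - \left(\left(\left(40 - -323\right) + C{\left(-37 \right)}\right) + 157\right) = \left(-8\right)^{3} - \left(\left(\left(40 - -323\right) - \frac{16}{-5 - 37}\right) + 157\right) = -512 - \left(\left(\left(40 + 323\right) - \frac{16}{-42}\right) + 157\right) = -512 - \left(\left(363 - - \frac{8}{21}\right) + 157\right) = -512 - \left(\left(363 + \frac{8}{21}\right) + 157\right) = -512 - \left(\frac{7631}{21} + 157\right) = -512 - \frac{10928}{21} = - \frac{21680}{21}$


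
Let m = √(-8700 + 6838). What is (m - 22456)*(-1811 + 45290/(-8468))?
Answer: 86348024532/2117 - 53832933*I*√38/4234 ≈ 4.0788e+7 - 78377.0*I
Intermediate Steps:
m = 7*I*√38 (m = √(-1862) = 7*I*√38 ≈ 43.151*I)
(m - 22456)*(-1811 + 45290/(-8468)) = (7*I*√38 - 22456)*(-1811 + 45290/(-8468)) = (-22456 + 7*I*√38)*(-1811 + 45290*(-1/8468)) = (-22456 + 7*I*√38)*(-1811 - 22645/4234) = (-22456 + 7*I*√38)*(-7690419/4234) = 86348024532/2117 - 53832933*I*√38/4234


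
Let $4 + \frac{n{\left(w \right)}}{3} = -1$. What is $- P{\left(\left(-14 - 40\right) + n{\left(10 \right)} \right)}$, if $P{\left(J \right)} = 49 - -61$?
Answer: $-110$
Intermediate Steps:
$n{\left(w \right)} = -15$ ($n{\left(w \right)} = -12 + 3 \left(-1\right) = -12 - 3 = -15$)
$P{\left(J \right)} = 110$ ($P{\left(J \right)} = 49 + 61 = 110$)
$- P{\left(\left(-14 - 40\right) + n{\left(10 \right)} \right)} = \left(-1\right) 110 = -110$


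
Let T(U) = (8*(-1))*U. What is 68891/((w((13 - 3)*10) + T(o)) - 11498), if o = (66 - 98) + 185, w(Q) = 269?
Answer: -68891/12453 ≈ -5.5321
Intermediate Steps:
o = 153 (o = -32 + 185 = 153)
T(U) = -8*U
68891/((w((13 - 3)*10) + T(o)) - 11498) = 68891/((269 - 8*153) - 11498) = 68891/((269 - 1224) - 11498) = 68891/(-955 - 11498) = 68891/(-12453) = 68891*(-1/12453) = -68891/12453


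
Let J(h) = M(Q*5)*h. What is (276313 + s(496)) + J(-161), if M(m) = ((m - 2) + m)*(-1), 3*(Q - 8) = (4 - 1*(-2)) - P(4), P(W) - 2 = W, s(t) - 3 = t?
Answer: 289370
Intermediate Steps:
s(t) = 3 + t
P(W) = 2 + W
Q = 8 (Q = 8 + ((4 - 1*(-2)) - (2 + 4))/3 = 8 + ((4 + 2) - 1*6)/3 = 8 + (6 - 6)/3 = 8 + (⅓)*0 = 8 + 0 = 8)
M(m) = 2 - 2*m (M(m) = ((-2 + m) + m)*(-1) = (-2 + 2*m)*(-1) = 2 - 2*m)
J(h) = -78*h (J(h) = (2 - 16*5)*h = (2 - 2*40)*h = (2 - 80)*h = -78*h)
(276313 + s(496)) + J(-161) = (276313 + (3 + 496)) - 78*(-161) = (276313 + 499) + 12558 = 276812 + 12558 = 289370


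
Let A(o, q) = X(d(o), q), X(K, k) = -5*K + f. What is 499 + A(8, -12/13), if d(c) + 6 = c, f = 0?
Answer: 489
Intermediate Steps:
d(c) = -6 + c
X(K, k) = -5*K (X(K, k) = -5*K + 0 = -5*K)
A(o, q) = 30 - 5*o (A(o, q) = -5*(-6 + o) = 30 - 5*o)
499 + A(8, -12/13) = 499 + (30 - 5*8) = 499 + (30 - 40) = 499 - 10 = 489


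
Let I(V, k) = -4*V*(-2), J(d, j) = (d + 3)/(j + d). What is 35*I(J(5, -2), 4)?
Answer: 2240/3 ≈ 746.67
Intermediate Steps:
J(d, j) = (3 + d)/(d + j)
I(V, k) = 8*V
35*I(J(5, -2), 4) = 35*(8*((3 + 5)/(5 - 2))) = 35*(8*(8/3)) = 35*(64/3) = 2240/3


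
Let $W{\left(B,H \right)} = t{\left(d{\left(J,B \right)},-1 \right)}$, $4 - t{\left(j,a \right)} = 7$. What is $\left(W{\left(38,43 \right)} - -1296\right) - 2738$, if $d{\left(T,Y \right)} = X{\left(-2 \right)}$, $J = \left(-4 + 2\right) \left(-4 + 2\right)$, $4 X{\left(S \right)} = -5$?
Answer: $-1445$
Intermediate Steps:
$X{\left(S \right)} = - \frac{5}{4}$ ($X{\left(S \right)} = \frac{1}{4} \left(-5\right) = - \frac{5}{4}$)
$J = 4$ ($J = \left(-2\right) \left(-2\right) = 4$)
$d{\left(T,Y \right)} = - \frac{5}{4}$
$t{\left(j,a \right)} = -3$ ($t{\left(j,a \right)} = 4 - 7 = -3$)
$W{\left(B,H \right)} = -3$
$\left(W{\left(38,43 \right)} - -1296\right) - 2738 = \left(-3 - -1296\right) - 2738 = \left(-3 + 1296\right) - 2738 = 1293 - 2738 = -1445$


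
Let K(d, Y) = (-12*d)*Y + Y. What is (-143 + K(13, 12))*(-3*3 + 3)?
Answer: 12018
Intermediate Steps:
K(d, Y) = Y - 12*Y*d (K(d, Y) = -12*Y*d + Y = Y - 12*Y*d)
(-143 + K(13, 12))*(-3*3 + 3) = (-143 + 12*(1 - 12*13))*(-3*3 + 3) = (-143 + 12*(1 - 156))*(-9 + 3) = (-143 + 12*(-155))*(-6) = (-143 - 1860)*(-6) = -2003*(-6) = 12018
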